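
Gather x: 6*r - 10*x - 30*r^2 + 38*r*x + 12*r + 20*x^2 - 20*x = -30*r^2 + 18*r + 20*x^2 + x*(38*r - 30)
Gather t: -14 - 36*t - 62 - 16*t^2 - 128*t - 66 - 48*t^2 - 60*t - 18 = -64*t^2 - 224*t - 160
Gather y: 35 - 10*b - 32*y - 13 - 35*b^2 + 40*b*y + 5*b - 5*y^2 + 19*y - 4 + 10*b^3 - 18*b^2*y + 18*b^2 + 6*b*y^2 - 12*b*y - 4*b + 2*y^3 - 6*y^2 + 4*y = 10*b^3 - 17*b^2 - 9*b + 2*y^3 + y^2*(6*b - 11) + y*(-18*b^2 + 28*b - 9) + 18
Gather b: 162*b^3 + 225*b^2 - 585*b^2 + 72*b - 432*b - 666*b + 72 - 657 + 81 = 162*b^3 - 360*b^2 - 1026*b - 504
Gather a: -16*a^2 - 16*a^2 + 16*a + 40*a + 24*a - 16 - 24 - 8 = -32*a^2 + 80*a - 48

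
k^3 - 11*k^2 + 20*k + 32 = (k - 8)*(k - 4)*(k + 1)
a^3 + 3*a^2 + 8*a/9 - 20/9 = (a - 2/3)*(a + 5/3)*(a + 2)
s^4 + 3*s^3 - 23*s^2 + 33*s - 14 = (s - 2)*(s - 1)^2*(s + 7)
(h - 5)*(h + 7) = h^2 + 2*h - 35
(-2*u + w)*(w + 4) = -2*u*w - 8*u + w^2 + 4*w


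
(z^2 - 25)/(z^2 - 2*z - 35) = (z - 5)/(z - 7)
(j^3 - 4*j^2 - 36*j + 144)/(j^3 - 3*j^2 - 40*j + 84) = (j^2 - 10*j + 24)/(j^2 - 9*j + 14)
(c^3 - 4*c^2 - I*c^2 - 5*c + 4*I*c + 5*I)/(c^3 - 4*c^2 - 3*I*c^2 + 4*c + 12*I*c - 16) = (c^3 - c^2*(4 + I) + c*(-5 + 4*I) + 5*I)/(c^3 - c^2*(4 + 3*I) + 4*c*(1 + 3*I) - 16)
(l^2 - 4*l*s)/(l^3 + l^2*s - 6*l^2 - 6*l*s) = (l - 4*s)/(l^2 + l*s - 6*l - 6*s)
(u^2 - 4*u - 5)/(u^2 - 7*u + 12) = (u^2 - 4*u - 5)/(u^2 - 7*u + 12)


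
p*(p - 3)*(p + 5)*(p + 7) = p^4 + 9*p^3 - p^2 - 105*p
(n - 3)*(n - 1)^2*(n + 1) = n^4 - 4*n^3 + 2*n^2 + 4*n - 3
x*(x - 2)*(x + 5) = x^3 + 3*x^2 - 10*x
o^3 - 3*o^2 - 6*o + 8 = (o - 4)*(o - 1)*(o + 2)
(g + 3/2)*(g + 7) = g^2 + 17*g/2 + 21/2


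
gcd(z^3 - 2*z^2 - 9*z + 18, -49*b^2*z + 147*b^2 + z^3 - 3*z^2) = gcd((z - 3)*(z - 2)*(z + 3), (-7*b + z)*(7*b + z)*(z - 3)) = z - 3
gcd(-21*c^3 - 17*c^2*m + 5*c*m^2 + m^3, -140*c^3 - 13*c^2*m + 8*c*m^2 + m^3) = 7*c + m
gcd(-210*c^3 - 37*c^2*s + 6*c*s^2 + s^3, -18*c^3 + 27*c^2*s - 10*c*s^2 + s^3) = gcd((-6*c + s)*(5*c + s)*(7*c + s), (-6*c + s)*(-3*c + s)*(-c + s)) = -6*c + s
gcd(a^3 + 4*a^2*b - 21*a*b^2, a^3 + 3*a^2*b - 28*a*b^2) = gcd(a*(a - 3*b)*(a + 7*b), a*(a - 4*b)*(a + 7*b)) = a^2 + 7*a*b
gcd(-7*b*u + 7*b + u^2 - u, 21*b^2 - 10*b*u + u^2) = -7*b + u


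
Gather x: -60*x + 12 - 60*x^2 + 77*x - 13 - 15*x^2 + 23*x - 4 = -75*x^2 + 40*x - 5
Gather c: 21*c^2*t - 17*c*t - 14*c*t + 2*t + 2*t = 21*c^2*t - 31*c*t + 4*t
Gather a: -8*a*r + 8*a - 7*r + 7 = a*(8 - 8*r) - 7*r + 7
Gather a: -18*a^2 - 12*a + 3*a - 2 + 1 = -18*a^2 - 9*a - 1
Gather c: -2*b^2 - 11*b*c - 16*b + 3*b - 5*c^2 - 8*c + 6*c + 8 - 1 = -2*b^2 - 13*b - 5*c^2 + c*(-11*b - 2) + 7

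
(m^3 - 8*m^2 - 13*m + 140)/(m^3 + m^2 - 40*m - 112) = (m - 5)/(m + 4)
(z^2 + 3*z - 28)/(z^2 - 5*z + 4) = (z + 7)/(z - 1)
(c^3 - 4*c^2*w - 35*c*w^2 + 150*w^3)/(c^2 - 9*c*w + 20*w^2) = (-c^2 - c*w + 30*w^2)/(-c + 4*w)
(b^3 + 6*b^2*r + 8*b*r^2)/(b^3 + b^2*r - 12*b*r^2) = (-b - 2*r)/(-b + 3*r)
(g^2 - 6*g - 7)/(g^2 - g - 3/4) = 4*(-g^2 + 6*g + 7)/(-4*g^2 + 4*g + 3)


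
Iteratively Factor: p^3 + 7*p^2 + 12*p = (p + 3)*(p^2 + 4*p) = (p + 3)*(p + 4)*(p)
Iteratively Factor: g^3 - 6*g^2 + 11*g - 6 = (g - 3)*(g^2 - 3*g + 2) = (g - 3)*(g - 1)*(g - 2)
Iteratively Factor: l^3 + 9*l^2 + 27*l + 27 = (l + 3)*(l^2 + 6*l + 9) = (l + 3)^2*(l + 3)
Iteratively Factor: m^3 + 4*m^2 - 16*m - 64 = (m - 4)*(m^2 + 8*m + 16) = (m - 4)*(m + 4)*(m + 4)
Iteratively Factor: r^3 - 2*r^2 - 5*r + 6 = (r - 3)*(r^2 + r - 2) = (r - 3)*(r - 1)*(r + 2)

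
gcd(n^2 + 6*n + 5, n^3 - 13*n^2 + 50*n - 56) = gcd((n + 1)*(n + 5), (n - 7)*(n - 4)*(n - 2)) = 1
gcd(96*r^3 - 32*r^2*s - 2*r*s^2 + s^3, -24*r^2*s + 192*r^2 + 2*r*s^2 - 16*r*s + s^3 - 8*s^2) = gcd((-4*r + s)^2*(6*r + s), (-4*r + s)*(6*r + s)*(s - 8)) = 24*r^2 - 2*r*s - s^2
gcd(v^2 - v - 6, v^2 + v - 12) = v - 3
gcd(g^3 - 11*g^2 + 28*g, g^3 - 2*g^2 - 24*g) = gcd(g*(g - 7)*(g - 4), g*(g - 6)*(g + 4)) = g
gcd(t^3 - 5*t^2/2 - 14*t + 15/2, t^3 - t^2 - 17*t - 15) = t^2 - 2*t - 15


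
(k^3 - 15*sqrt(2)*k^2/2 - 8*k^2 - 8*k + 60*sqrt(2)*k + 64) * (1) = k^3 - 15*sqrt(2)*k^2/2 - 8*k^2 - 8*k + 60*sqrt(2)*k + 64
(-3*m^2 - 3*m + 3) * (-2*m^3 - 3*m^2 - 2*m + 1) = 6*m^5 + 15*m^4 + 9*m^3 - 6*m^2 - 9*m + 3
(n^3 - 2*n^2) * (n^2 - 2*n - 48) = n^5 - 4*n^4 - 44*n^3 + 96*n^2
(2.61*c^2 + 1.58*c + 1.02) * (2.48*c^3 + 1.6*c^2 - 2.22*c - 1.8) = 6.4728*c^5 + 8.0944*c^4 - 0.736599999999999*c^3 - 6.5736*c^2 - 5.1084*c - 1.836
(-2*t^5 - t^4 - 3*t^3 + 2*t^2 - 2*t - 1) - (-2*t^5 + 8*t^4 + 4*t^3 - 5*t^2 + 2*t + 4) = -9*t^4 - 7*t^3 + 7*t^2 - 4*t - 5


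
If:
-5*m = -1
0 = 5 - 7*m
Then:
No Solution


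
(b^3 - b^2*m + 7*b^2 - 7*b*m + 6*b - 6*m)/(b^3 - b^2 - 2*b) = (b^2 - b*m + 6*b - 6*m)/(b*(b - 2))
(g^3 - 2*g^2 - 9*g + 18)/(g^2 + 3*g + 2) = (g^3 - 2*g^2 - 9*g + 18)/(g^2 + 3*g + 2)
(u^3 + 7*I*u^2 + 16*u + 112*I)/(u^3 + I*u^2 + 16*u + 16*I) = (u + 7*I)/(u + I)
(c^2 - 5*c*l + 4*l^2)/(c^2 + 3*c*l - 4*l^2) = (c - 4*l)/(c + 4*l)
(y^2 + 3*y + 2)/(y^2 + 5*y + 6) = (y + 1)/(y + 3)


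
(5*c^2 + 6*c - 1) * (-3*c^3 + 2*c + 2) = -15*c^5 - 18*c^4 + 13*c^3 + 22*c^2 + 10*c - 2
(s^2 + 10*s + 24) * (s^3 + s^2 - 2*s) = s^5 + 11*s^4 + 32*s^3 + 4*s^2 - 48*s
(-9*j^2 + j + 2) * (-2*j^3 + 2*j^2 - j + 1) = 18*j^5 - 20*j^4 + 7*j^3 - 6*j^2 - j + 2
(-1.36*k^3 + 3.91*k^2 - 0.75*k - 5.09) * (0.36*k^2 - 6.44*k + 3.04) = -0.4896*k^5 + 10.166*k^4 - 29.5848*k^3 + 14.884*k^2 + 30.4996*k - 15.4736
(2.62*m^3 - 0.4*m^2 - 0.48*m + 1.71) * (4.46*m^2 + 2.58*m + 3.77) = 11.6852*m^5 + 4.9756*m^4 + 6.7046*m^3 + 4.8802*m^2 + 2.6022*m + 6.4467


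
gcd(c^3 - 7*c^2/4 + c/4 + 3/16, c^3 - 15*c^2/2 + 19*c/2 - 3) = c - 1/2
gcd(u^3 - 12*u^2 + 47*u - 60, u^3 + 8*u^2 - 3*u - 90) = u - 3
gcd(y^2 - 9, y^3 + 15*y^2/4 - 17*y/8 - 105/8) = y + 3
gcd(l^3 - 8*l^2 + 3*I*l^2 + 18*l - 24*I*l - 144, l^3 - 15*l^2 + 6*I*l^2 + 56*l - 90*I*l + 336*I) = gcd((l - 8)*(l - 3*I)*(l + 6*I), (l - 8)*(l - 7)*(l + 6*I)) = l^2 + l*(-8 + 6*I) - 48*I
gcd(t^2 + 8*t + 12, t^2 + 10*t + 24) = t + 6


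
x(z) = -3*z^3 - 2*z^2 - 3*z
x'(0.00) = -3.00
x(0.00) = 0.00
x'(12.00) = -1347.00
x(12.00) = -5508.00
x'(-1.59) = -19.39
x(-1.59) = 11.77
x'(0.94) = -14.71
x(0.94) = -7.08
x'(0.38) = -5.82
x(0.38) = -1.59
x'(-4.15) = -141.40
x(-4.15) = 192.43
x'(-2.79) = -61.90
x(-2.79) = 57.95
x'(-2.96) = -70.01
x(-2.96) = 69.16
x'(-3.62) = -106.46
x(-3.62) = 126.96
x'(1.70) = -35.81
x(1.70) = -25.62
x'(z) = -9*z^2 - 4*z - 3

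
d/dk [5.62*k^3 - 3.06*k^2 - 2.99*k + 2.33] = 16.86*k^2 - 6.12*k - 2.99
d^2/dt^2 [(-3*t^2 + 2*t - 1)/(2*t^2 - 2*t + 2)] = (-t^3 + 6*t^2 - 3*t - 1)/(t^6 - 3*t^5 + 6*t^4 - 7*t^3 + 6*t^2 - 3*t + 1)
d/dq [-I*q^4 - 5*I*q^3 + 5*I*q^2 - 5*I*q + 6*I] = I*(-4*q^3 - 15*q^2 + 10*q - 5)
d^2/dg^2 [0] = 0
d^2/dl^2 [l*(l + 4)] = 2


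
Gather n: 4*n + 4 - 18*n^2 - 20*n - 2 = -18*n^2 - 16*n + 2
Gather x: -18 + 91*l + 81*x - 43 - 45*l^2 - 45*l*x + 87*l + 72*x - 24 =-45*l^2 + 178*l + x*(153 - 45*l) - 85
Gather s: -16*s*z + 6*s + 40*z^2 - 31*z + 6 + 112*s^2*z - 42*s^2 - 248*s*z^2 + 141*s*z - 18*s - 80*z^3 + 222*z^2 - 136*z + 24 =s^2*(112*z - 42) + s*(-248*z^2 + 125*z - 12) - 80*z^3 + 262*z^2 - 167*z + 30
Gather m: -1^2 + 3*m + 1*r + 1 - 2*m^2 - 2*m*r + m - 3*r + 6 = -2*m^2 + m*(4 - 2*r) - 2*r + 6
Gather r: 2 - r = 2 - r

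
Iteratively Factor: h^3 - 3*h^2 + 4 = (h - 2)*(h^2 - h - 2) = (h - 2)*(h + 1)*(h - 2)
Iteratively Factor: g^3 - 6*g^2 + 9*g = (g - 3)*(g^2 - 3*g) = (g - 3)^2*(g)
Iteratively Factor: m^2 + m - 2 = (m + 2)*(m - 1)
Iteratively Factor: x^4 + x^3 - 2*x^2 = (x)*(x^3 + x^2 - 2*x) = x*(x + 2)*(x^2 - x) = x^2*(x + 2)*(x - 1)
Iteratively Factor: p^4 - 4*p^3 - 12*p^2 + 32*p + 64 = (p - 4)*(p^3 - 12*p - 16) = (p - 4)*(p + 2)*(p^2 - 2*p - 8) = (p - 4)*(p + 2)^2*(p - 4)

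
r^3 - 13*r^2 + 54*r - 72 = (r - 6)*(r - 4)*(r - 3)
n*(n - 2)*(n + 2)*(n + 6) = n^4 + 6*n^3 - 4*n^2 - 24*n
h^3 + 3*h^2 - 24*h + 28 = (h - 2)^2*(h + 7)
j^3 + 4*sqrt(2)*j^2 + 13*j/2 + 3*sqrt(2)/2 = (j + sqrt(2)/2)^2*(j + 3*sqrt(2))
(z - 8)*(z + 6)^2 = z^3 + 4*z^2 - 60*z - 288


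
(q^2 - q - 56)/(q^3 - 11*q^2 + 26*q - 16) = (q + 7)/(q^2 - 3*q + 2)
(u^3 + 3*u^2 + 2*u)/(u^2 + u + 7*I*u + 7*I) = u*(u + 2)/(u + 7*I)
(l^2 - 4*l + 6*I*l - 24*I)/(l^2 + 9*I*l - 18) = (l - 4)/(l + 3*I)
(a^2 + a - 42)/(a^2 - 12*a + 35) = (a^2 + a - 42)/(a^2 - 12*a + 35)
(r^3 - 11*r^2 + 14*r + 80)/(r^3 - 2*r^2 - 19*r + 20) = (r^2 - 6*r - 16)/(r^2 + 3*r - 4)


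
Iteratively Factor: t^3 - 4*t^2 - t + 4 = (t - 1)*(t^2 - 3*t - 4) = (t - 1)*(t + 1)*(t - 4)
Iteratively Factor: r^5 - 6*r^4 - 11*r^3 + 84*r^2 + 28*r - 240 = (r - 2)*(r^4 - 4*r^3 - 19*r^2 + 46*r + 120) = (r - 5)*(r - 2)*(r^3 + r^2 - 14*r - 24) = (r - 5)*(r - 2)*(r + 2)*(r^2 - r - 12) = (r - 5)*(r - 4)*(r - 2)*(r + 2)*(r + 3)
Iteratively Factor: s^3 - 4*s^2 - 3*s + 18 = (s - 3)*(s^2 - s - 6) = (s - 3)*(s + 2)*(s - 3)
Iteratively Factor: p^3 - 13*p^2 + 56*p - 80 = (p - 4)*(p^2 - 9*p + 20) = (p - 5)*(p - 4)*(p - 4)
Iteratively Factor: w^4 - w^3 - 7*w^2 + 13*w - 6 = (w - 1)*(w^3 - 7*w + 6) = (w - 2)*(w - 1)*(w^2 + 2*w - 3) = (w - 2)*(w - 1)*(w + 3)*(w - 1)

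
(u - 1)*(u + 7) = u^2 + 6*u - 7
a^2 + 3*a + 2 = (a + 1)*(a + 2)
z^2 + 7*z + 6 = (z + 1)*(z + 6)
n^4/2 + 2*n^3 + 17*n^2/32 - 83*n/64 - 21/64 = (n/2 + 1/2)*(n - 3/4)*(n + 1/4)*(n + 7/2)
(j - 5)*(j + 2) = j^2 - 3*j - 10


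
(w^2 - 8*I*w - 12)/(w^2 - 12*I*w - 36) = (w - 2*I)/(w - 6*I)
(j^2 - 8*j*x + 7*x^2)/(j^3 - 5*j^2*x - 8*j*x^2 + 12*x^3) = (-j + 7*x)/(-j^2 + 4*j*x + 12*x^2)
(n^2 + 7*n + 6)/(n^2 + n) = (n + 6)/n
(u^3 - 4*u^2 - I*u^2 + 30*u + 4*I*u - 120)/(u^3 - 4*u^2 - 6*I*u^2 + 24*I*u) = (u + 5*I)/u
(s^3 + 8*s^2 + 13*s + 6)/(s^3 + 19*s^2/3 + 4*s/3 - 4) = 3*(s + 1)/(3*s - 2)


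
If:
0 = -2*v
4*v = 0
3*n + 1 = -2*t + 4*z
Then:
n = -2*t/3 + 4*z/3 - 1/3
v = 0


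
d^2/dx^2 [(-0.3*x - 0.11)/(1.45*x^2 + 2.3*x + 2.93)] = (-(0.3*x + 0.11)*(2.9*x + 2.3)*(5.8*x + 4.6) + (2.61*x + 1.699)*(1.45*x^2 + 2.3*x + 2.93))/(1.45*x^2 + 2.3*x + 2.93)^3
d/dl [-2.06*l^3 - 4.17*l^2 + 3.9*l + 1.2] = -6.18*l^2 - 8.34*l + 3.9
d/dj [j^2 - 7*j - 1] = 2*j - 7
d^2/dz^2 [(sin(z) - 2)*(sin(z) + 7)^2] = -9*sin(z)^3 - 48*sin(z)^2 - 15*sin(z) + 24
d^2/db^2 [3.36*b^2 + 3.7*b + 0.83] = 6.72000000000000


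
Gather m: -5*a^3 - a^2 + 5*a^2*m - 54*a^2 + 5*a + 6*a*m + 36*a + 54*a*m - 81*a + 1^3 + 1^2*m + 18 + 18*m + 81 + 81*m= -5*a^3 - 55*a^2 - 40*a + m*(5*a^2 + 60*a + 100) + 100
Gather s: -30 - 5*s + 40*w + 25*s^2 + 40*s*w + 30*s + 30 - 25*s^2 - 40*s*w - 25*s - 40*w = 0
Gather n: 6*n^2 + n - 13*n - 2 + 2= 6*n^2 - 12*n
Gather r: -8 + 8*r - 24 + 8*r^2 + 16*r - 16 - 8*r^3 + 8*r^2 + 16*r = -8*r^3 + 16*r^2 + 40*r - 48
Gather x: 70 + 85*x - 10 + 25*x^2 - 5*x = 25*x^2 + 80*x + 60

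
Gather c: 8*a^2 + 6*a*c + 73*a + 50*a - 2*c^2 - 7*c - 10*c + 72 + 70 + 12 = 8*a^2 + 123*a - 2*c^2 + c*(6*a - 17) + 154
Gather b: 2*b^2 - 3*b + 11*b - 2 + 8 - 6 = 2*b^2 + 8*b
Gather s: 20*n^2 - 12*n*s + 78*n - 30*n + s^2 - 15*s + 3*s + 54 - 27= 20*n^2 + 48*n + s^2 + s*(-12*n - 12) + 27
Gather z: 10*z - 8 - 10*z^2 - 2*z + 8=-10*z^2 + 8*z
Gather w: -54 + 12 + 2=-40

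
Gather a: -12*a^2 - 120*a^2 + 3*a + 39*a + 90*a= -132*a^2 + 132*a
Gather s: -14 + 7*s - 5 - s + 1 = 6*s - 18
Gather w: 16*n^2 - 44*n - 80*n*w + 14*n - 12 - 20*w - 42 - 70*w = 16*n^2 - 30*n + w*(-80*n - 90) - 54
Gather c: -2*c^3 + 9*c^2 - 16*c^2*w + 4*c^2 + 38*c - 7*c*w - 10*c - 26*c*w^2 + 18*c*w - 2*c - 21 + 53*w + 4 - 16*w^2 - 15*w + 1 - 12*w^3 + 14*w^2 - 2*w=-2*c^3 + c^2*(13 - 16*w) + c*(-26*w^2 + 11*w + 26) - 12*w^3 - 2*w^2 + 36*w - 16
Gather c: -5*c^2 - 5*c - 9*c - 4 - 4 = -5*c^2 - 14*c - 8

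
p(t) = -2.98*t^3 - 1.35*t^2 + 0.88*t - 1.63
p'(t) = -8.94*t^2 - 2.7*t + 0.88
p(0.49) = -1.87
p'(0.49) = -2.59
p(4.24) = -249.32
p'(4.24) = -171.29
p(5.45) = -519.33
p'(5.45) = -279.38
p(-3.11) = 72.21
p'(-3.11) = -77.19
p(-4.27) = 202.00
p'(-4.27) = -150.59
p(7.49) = -1322.94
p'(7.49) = -520.88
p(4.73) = -343.03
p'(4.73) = -211.90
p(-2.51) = 34.78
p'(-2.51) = -48.67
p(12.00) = -5334.91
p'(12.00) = -1318.88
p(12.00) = -5334.91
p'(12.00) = -1318.88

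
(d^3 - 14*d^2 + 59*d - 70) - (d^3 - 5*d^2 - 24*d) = -9*d^2 + 83*d - 70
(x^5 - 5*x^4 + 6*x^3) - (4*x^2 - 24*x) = x^5 - 5*x^4 + 6*x^3 - 4*x^2 + 24*x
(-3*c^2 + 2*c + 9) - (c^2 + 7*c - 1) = -4*c^2 - 5*c + 10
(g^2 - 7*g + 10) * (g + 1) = g^3 - 6*g^2 + 3*g + 10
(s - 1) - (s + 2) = -3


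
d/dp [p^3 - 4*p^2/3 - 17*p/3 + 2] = 3*p^2 - 8*p/3 - 17/3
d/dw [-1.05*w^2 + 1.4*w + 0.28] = 1.4 - 2.1*w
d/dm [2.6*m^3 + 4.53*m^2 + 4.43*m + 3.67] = 7.8*m^2 + 9.06*m + 4.43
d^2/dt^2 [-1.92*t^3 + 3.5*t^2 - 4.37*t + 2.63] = 7.0 - 11.52*t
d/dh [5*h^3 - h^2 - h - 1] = 15*h^2 - 2*h - 1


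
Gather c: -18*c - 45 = -18*c - 45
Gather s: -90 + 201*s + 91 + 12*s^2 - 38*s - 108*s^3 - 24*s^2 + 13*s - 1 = -108*s^3 - 12*s^2 + 176*s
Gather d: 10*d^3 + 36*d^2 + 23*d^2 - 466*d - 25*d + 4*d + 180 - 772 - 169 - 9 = 10*d^3 + 59*d^2 - 487*d - 770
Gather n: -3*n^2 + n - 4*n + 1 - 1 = -3*n^2 - 3*n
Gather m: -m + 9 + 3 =12 - m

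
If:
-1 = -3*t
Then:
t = 1/3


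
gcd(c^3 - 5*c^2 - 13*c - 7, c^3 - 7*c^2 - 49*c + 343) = c - 7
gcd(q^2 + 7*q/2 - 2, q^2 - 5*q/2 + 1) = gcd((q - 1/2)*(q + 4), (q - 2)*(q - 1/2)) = q - 1/2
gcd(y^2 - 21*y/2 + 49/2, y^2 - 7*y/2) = y - 7/2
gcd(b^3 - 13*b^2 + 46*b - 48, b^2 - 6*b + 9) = b - 3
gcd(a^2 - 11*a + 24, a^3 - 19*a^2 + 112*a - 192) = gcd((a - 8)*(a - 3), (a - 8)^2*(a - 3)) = a^2 - 11*a + 24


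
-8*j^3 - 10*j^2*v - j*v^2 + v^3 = (-4*j + v)*(j + v)*(2*j + v)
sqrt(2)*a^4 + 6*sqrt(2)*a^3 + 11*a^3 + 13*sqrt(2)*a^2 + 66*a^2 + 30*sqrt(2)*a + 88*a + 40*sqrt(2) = (a + 2)*(a + 4)*(a + 5*sqrt(2))*(sqrt(2)*a + 1)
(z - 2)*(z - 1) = z^2 - 3*z + 2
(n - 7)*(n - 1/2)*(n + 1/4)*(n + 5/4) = n^4 - 6*n^3 - 119*n^2/16 + 93*n/32 + 35/32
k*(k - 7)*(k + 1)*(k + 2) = k^4 - 4*k^3 - 19*k^2 - 14*k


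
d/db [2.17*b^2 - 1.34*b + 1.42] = 4.34*b - 1.34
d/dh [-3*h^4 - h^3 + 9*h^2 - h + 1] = -12*h^3 - 3*h^2 + 18*h - 1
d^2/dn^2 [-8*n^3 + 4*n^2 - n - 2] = 8 - 48*n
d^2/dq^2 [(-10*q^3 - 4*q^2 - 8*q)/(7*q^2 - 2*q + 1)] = 4*(-209*q^3 + 72*q^2 + 69*q - 10)/(343*q^6 - 294*q^5 + 231*q^4 - 92*q^3 + 33*q^2 - 6*q + 1)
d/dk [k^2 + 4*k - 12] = 2*k + 4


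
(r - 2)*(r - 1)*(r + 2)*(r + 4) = r^4 + 3*r^3 - 8*r^2 - 12*r + 16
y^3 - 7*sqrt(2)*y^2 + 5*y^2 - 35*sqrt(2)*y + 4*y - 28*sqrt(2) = (y + 1)*(y + 4)*(y - 7*sqrt(2))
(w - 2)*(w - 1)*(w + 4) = w^3 + w^2 - 10*w + 8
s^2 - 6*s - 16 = (s - 8)*(s + 2)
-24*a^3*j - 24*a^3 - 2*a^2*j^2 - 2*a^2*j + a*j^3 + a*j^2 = (-6*a + j)*(4*a + j)*(a*j + a)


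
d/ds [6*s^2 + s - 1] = 12*s + 1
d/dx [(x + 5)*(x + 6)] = 2*x + 11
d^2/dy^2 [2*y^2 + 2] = 4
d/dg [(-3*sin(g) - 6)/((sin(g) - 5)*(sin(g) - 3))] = 3*(sin(g)^2 + 4*sin(g) - 31)*cos(g)/((sin(g) - 5)^2*(sin(g) - 3)^2)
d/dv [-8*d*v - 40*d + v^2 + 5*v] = -8*d + 2*v + 5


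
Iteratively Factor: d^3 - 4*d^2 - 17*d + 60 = (d - 5)*(d^2 + d - 12) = (d - 5)*(d - 3)*(d + 4)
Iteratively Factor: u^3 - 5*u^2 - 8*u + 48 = (u - 4)*(u^2 - u - 12) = (u - 4)*(u + 3)*(u - 4)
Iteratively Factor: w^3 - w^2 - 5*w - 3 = (w + 1)*(w^2 - 2*w - 3) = (w - 3)*(w + 1)*(w + 1)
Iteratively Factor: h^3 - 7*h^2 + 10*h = (h - 5)*(h^2 - 2*h) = h*(h - 5)*(h - 2)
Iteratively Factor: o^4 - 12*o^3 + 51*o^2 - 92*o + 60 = (o - 3)*(o^3 - 9*o^2 + 24*o - 20) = (o - 3)*(o - 2)*(o^2 - 7*o + 10) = (o - 3)*(o - 2)^2*(o - 5)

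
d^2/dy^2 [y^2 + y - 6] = 2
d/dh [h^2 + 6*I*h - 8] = 2*h + 6*I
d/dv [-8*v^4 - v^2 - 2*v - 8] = -32*v^3 - 2*v - 2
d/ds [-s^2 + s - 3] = 1 - 2*s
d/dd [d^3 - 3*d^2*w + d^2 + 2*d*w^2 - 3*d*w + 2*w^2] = 3*d^2 - 6*d*w + 2*d + 2*w^2 - 3*w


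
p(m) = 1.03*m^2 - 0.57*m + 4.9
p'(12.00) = 24.15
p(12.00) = 146.38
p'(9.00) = 17.97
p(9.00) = 83.20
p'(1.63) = 2.79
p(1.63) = 6.71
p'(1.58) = 2.68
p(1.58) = 6.57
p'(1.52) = 2.56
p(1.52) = 6.41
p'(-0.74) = -2.09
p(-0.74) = 5.89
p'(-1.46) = -3.58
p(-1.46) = 7.93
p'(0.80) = 1.08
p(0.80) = 5.10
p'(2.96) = 5.53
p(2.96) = 12.24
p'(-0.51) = -1.62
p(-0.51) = 5.46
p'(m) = 2.06*m - 0.57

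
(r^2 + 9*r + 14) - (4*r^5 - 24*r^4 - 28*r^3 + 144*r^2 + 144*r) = -4*r^5 + 24*r^4 + 28*r^3 - 143*r^2 - 135*r + 14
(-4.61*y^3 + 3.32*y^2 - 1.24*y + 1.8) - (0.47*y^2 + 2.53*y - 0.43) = -4.61*y^3 + 2.85*y^2 - 3.77*y + 2.23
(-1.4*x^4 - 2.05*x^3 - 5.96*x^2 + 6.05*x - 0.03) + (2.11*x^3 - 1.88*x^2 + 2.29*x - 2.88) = -1.4*x^4 + 0.0600000000000001*x^3 - 7.84*x^2 + 8.34*x - 2.91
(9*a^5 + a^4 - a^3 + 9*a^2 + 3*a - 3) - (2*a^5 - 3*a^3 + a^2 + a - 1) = 7*a^5 + a^4 + 2*a^3 + 8*a^2 + 2*a - 2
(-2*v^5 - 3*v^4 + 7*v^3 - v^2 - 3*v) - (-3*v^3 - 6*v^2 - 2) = -2*v^5 - 3*v^4 + 10*v^3 + 5*v^2 - 3*v + 2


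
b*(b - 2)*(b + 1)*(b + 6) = b^4 + 5*b^3 - 8*b^2 - 12*b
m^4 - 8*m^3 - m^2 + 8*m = m*(m - 8)*(m - 1)*(m + 1)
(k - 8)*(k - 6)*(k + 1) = k^3 - 13*k^2 + 34*k + 48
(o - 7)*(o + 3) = o^2 - 4*o - 21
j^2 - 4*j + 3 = (j - 3)*(j - 1)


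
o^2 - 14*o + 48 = (o - 8)*(o - 6)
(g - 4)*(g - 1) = g^2 - 5*g + 4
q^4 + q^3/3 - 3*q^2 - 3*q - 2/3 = (q - 2)*(q + 1/3)*(q + 1)^2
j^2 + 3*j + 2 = (j + 1)*(j + 2)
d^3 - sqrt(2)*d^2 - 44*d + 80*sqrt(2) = (d - 4*sqrt(2))*(d - 2*sqrt(2))*(d + 5*sqrt(2))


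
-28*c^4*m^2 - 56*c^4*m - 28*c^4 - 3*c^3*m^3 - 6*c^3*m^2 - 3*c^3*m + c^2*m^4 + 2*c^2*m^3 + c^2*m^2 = (-7*c + m)*(4*c + m)*(c*m + c)^2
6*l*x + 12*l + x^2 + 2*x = (6*l + x)*(x + 2)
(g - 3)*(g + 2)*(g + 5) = g^3 + 4*g^2 - 11*g - 30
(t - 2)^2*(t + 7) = t^3 + 3*t^2 - 24*t + 28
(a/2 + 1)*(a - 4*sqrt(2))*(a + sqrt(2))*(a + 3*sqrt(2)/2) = a^4/2 - 3*sqrt(2)*a^3/4 + a^3 - 17*a^2/2 - 3*sqrt(2)*a^2/2 - 17*a - 6*sqrt(2)*a - 12*sqrt(2)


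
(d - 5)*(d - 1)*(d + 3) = d^3 - 3*d^2 - 13*d + 15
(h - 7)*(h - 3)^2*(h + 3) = h^4 - 10*h^3 + 12*h^2 + 90*h - 189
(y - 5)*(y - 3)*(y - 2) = y^3 - 10*y^2 + 31*y - 30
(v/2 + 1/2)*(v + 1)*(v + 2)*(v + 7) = v^4/2 + 11*v^3/2 + 33*v^2/2 + 37*v/2 + 7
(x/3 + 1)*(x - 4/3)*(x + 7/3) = x^3/3 + 4*x^2/3 - x/27 - 28/9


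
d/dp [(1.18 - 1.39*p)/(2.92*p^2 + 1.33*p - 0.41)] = (4.0588*p^2 - 6.8912*p - 0.9995)/(8.5264*p^4 + 7.7672*p^3 - 0.6255*p^2 - 1.0906*p + 0.1681)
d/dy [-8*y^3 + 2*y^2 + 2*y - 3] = -24*y^2 + 4*y + 2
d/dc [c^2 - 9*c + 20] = 2*c - 9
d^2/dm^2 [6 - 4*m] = 0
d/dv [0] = 0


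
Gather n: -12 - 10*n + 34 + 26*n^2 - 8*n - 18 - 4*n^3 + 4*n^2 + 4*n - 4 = -4*n^3 + 30*n^2 - 14*n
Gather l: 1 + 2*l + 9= 2*l + 10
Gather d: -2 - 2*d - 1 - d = -3*d - 3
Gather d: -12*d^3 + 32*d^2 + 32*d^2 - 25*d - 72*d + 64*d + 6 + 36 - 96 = -12*d^3 + 64*d^2 - 33*d - 54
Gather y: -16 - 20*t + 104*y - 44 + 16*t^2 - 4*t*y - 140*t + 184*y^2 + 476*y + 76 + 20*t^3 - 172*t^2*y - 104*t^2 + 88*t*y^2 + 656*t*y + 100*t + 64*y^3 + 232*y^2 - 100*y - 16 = 20*t^3 - 88*t^2 - 60*t + 64*y^3 + y^2*(88*t + 416) + y*(-172*t^2 + 652*t + 480)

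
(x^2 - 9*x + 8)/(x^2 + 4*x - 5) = (x - 8)/(x + 5)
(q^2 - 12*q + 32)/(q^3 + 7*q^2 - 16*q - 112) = (q - 8)/(q^2 + 11*q + 28)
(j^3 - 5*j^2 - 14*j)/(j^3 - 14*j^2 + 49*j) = (j + 2)/(j - 7)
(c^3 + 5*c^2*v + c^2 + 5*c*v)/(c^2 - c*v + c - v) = c*(-c - 5*v)/(-c + v)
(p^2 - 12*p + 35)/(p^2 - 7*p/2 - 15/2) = 2*(p - 7)/(2*p + 3)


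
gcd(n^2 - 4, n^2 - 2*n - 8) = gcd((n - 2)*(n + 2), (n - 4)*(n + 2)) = n + 2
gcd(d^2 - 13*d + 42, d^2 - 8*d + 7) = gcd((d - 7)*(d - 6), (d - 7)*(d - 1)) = d - 7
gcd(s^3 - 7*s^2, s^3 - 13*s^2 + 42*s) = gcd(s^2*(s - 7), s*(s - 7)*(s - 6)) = s^2 - 7*s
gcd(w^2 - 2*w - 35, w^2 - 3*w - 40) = w + 5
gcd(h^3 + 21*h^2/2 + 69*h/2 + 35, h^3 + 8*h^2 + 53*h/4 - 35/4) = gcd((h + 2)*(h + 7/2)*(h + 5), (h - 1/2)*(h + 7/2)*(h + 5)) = h^2 + 17*h/2 + 35/2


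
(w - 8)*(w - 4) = w^2 - 12*w + 32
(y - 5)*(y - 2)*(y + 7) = y^3 - 39*y + 70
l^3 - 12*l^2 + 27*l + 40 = (l - 8)*(l - 5)*(l + 1)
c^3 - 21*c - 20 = (c - 5)*(c + 1)*(c + 4)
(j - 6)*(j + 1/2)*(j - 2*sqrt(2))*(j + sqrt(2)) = j^4 - 11*j^3/2 - sqrt(2)*j^3 - 7*j^2 + 11*sqrt(2)*j^2/2 + 3*sqrt(2)*j + 22*j + 12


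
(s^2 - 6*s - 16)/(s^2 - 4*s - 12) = (s - 8)/(s - 6)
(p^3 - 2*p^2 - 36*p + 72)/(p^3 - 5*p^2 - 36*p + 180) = (p - 2)/(p - 5)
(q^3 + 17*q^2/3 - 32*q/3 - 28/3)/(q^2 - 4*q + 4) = (3*q^2 + 23*q + 14)/(3*(q - 2))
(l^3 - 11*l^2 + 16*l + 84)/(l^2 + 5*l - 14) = (l^3 - 11*l^2 + 16*l + 84)/(l^2 + 5*l - 14)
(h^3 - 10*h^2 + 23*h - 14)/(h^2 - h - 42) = (h^2 - 3*h + 2)/(h + 6)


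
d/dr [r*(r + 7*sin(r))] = 7*r*cos(r) + 2*r + 7*sin(r)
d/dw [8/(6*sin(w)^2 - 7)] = -48*sin(2*w)/(3*cos(2*w) + 4)^2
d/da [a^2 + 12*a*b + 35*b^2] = 2*a + 12*b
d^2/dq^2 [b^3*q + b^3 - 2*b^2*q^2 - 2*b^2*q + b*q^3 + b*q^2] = 2*b*(-2*b + 3*q + 1)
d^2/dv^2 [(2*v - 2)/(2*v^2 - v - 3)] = 4*(3*(1 - 2*v)*(-2*v^2 + v + 3) - (v - 1)*(4*v - 1)^2)/(-2*v^2 + v + 3)^3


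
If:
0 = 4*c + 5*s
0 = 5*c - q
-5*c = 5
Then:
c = -1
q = -5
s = 4/5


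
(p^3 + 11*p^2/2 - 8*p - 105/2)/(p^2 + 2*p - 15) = p + 7/2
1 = 1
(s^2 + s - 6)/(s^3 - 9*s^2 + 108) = (s - 2)/(s^2 - 12*s + 36)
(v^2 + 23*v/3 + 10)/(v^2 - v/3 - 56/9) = 3*(3*v^2 + 23*v + 30)/(9*v^2 - 3*v - 56)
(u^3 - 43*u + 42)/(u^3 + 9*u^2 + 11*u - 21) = (u - 6)/(u + 3)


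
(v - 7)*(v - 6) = v^2 - 13*v + 42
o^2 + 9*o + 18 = (o + 3)*(o + 6)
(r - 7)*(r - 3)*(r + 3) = r^3 - 7*r^2 - 9*r + 63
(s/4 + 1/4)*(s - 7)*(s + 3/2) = s^3/4 - 9*s^2/8 - 4*s - 21/8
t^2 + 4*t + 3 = (t + 1)*(t + 3)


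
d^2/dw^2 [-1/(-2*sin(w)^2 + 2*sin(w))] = (-4 - 1/sin(w) + 4/sin(w)^2 - 2/sin(w)^3)/(2*(sin(w) - 1)^2)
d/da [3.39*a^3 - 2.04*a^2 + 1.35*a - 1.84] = 10.17*a^2 - 4.08*a + 1.35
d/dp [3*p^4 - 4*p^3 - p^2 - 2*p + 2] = 12*p^3 - 12*p^2 - 2*p - 2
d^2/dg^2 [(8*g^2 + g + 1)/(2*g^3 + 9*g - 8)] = 2*(32*g^6 + 12*g^5 - 408*g^4 + 878*g^3 + 150*g^2 + 48*g + 665)/(8*g^9 + 108*g^7 - 96*g^6 + 486*g^5 - 864*g^4 + 1113*g^3 - 1944*g^2 + 1728*g - 512)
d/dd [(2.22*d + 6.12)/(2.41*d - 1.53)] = (27.763074 - 43.731378*d)/(2.41*d - 1.53)^3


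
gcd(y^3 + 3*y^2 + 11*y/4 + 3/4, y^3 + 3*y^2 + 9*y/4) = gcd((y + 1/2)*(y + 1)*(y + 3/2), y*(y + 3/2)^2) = y + 3/2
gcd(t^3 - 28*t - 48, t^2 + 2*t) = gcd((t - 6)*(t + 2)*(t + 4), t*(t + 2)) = t + 2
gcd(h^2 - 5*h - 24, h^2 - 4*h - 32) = h - 8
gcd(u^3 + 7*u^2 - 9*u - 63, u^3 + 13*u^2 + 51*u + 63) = u^2 + 10*u + 21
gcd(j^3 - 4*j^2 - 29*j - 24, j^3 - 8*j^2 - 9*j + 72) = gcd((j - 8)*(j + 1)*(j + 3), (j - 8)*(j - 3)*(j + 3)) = j^2 - 5*j - 24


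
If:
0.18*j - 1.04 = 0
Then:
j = 5.78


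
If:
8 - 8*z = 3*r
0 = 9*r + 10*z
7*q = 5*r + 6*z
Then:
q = 16/147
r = -40/21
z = 12/7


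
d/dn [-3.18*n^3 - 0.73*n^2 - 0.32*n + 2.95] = -9.54*n^2 - 1.46*n - 0.32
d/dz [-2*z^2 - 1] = -4*z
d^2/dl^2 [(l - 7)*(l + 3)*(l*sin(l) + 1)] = -l^3*sin(l) + 4*l^2*sin(l) + 6*l^2*cos(l) + 27*l*sin(l) - 16*l*cos(l) - 8*sin(l) - 42*cos(l) + 2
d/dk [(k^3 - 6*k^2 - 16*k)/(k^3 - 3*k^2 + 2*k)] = 3*(k^2 + 12*k - 20)/(k^4 - 6*k^3 + 13*k^2 - 12*k + 4)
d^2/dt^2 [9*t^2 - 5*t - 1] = 18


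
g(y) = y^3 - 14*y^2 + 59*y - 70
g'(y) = 3*y^2 - 28*y + 59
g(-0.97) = -141.32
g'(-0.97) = 88.98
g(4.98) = 0.12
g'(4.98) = -6.04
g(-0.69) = -117.70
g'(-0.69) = 79.75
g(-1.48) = -191.23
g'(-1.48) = 107.01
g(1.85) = -2.43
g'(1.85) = 17.47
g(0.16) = -60.91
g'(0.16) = 54.60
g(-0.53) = -105.35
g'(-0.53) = 74.68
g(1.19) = -17.93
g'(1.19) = 29.93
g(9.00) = 56.00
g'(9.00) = 50.00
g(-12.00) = -4522.00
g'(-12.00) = 827.00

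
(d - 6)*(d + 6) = d^2 - 36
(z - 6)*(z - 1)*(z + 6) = z^3 - z^2 - 36*z + 36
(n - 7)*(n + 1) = n^2 - 6*n - 7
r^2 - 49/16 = (r - 7/4)*(r + 7/4)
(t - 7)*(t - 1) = t^2 - 8*t + 7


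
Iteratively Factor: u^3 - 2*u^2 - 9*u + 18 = (u + 3)*(u^2 - 5*u + 6) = (u - 2)*(u + 3)*(u - 3)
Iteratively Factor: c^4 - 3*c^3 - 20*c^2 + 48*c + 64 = (c - 4)*(c^3 + c^2 - 16*c - 16) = (c - 4)*(c + 1)*(c^2 - 16) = (c - 4)*(c + 1)*(c + 4)*(c - 4)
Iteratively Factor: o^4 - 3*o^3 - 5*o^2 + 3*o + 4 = (o - 4)*(o^3 + o^2 - o - 1) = (o - 4)*(o - 1)*(o^2 + 2*o + 1) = (o - 4)*(o - 1)*(o + 1)*(o + 1)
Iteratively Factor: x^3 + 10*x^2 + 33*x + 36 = (x + 4)*(x^2 + 6*x + 9) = (x + 3)*(x + 4)*(x + 3)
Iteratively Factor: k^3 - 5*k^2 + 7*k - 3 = (k - 1)*(k^2 - 4*k + 3) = (k - 3)*(k - 1)*(k - 1)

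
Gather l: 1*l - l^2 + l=-l^2 + 2*l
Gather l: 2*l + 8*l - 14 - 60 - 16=10*l - 90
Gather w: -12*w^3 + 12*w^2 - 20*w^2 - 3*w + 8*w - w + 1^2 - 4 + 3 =-12*w^3 - 8*w^2 + 4*w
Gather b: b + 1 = b + 1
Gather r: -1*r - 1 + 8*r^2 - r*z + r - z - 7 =8*r^2 - r*z - z - 8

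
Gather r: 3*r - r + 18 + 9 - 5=2*r + 22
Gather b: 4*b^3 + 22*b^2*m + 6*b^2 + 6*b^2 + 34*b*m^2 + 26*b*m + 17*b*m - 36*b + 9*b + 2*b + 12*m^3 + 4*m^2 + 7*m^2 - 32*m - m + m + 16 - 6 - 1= 4*b^3 + b^2*(22*m + 12) + b*(34*m^2 + 43*m - 25) + 12*m^3 + 11*m^2 - 32*m + 9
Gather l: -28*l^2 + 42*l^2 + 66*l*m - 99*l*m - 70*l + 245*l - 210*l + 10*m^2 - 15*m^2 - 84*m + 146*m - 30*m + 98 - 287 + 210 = 14*l^2 + l*(-33*m - 35) - 5*m^2 + 32*m + 21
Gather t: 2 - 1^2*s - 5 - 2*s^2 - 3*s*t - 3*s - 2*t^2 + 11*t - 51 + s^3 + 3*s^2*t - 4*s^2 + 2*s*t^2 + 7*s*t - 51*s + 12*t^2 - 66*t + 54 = s^3 - 6*s^2 - 55*s + t^2*(2*s + 10) + t*(3*s^2 + 4*s - 55)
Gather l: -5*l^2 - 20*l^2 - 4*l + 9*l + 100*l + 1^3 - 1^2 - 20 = -25*l^2 + 105*l - 20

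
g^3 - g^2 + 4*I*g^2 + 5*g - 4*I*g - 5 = (g - 1)*(g - I)*(g + 5*I)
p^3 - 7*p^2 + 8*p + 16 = (p - 4)^2*(p + 1)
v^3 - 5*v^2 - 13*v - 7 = (v - 7)*(v + 1)^2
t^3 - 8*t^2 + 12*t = t*(t - 6)*(t - 2)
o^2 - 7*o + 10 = (o - 5)*(o - 2)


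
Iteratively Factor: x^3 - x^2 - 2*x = (x + 1)*(x^2 - 2*x) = (x - 2)*(x + 1)*(x)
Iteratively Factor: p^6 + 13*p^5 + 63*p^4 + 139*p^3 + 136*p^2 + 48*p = (p + 4)*(p^5 + 9*p^4 + 27*p^3 + 31*p^2 + 12*p) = p*(p + 4)*(p^4 + 9*p^3 + 27*p^2 + 31*p + 12) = p*(p + 4)^2*(p^3 + 5*p^2 + 7*p + 3) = p*(p + 1)*(p + 4)^2*(p^2 + 4*p + 3) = p*(p + 1)*(p + 3)*(p + 4)^2*(p + 1)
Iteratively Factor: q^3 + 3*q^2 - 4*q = (q + 4)*(q^2 - q) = (q - 1)*(q + 4)*(q)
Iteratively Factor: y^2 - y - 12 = (y + 3)*(y - 4)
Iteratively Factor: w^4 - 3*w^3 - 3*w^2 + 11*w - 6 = (w - 3)*(w^3 - 3*w + 2) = (w - 3)*(w - 1)*(w^2 + w - 2) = (w - 3)*(w - 1)*(w + 2)*(w - 1)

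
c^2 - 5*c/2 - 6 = (c - 4)*(c + 3/2)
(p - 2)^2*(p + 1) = p^3 - 3*p^2 + 4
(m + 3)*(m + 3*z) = m^2 + 3*m*z + 3*m + 9*z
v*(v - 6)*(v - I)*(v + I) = v^4 - 6*v^3 + v^2 - 6*v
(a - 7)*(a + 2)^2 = a^3 - 3*a^2 - 24*a - 28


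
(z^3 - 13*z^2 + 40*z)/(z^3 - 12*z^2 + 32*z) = (z - 5)/(z - 4)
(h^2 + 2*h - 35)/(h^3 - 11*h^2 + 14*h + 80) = (h + 7)/(h^2 - 6*h - 16)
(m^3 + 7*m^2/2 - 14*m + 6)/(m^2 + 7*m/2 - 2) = (m^2 + 4*m - 12)/(m + 4)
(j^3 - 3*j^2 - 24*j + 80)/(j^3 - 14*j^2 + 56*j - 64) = (j^2 + j - 20)/(j^2 - 10*j + 16)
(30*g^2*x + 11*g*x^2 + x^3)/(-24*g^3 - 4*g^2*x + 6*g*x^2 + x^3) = x*(5*g + x)/(-4*g^2 + x^2)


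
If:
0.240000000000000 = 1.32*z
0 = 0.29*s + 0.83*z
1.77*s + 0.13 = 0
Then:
No Solution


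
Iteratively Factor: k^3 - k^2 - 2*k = (k)*(k^2 - k - 2) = k*(k + 1)*(k - 2)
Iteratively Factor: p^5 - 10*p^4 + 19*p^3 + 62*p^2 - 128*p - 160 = (p - 4)*(p^4 - 6*p^3 - 5*p^2 + 42*p + 40) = (p - 4)*(p + 1)*(p^3 - 7*p^2 + 2*p + 40) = (p - 5)*(p - 4)*(p + 1)*(p^2 - 2*p - 8) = (p - 5)*(p - 4)*(p + 1)*(p + 2)*(p - 4)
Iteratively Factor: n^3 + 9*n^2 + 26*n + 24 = (n + 3)*(n^2 + 6*n + 8) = (n + 2)*(n + 3)*(n + 4)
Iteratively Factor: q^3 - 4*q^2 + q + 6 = (q - 3)*(q^2 - q - 2) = (q - 3)*(q - 2)*(q + 1)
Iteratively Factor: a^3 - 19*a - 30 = (a + 3)*(a^2 - 3*a - 10) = (a + 2)*(a + 3)*(a - 5)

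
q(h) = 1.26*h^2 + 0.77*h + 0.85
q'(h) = 2.52*h + 0.77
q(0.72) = 2.06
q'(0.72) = 2.58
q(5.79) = 47.55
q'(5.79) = 15.36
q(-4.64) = 24.40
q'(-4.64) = -10.92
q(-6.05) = 42.31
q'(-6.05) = -14.48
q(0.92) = 2.62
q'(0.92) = 3.09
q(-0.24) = 0.74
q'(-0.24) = 0.17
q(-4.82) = 26.41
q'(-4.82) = -11.38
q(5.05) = 36.87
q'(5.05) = 13.50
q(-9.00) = 95.98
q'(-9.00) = -21.91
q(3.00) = 14.50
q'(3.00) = 8.33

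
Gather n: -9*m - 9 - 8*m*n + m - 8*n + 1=-8*m + n*(-8*m - 8) - 8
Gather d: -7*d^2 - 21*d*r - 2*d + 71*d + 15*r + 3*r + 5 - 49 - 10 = -7*d^2 + d*(69 - 21*r) + 18*r - 54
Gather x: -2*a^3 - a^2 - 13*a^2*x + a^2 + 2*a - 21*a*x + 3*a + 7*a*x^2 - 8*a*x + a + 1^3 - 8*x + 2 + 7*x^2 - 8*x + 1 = -2*a^3 + 6*a + x^2*(7*a + 7) + x*(-13*a^2 - 29*a - 16) + 4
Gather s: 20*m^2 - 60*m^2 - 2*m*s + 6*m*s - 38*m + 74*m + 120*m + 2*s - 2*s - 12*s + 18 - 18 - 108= -40*m^2 + 156*m + s*(4*m - 12) - 108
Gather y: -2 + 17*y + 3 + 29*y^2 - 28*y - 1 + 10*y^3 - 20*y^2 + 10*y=10*y^3 + 9*y^2 - y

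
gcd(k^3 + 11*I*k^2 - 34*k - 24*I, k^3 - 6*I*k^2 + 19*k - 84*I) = k + 4*I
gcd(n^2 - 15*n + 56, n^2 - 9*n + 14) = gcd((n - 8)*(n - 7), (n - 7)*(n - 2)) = n - 7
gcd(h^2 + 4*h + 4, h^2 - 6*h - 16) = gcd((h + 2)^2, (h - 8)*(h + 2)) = h + 2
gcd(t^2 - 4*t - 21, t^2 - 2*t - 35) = t - 7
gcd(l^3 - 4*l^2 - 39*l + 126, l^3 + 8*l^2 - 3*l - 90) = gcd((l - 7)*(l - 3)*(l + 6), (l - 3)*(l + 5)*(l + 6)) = l^2 + 3*l - 18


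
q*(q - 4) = q^2 - 4*q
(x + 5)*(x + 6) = x^2 + 11*x + 30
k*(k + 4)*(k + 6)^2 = k^4 + 16*k^3 + 84*k^2 + 144*k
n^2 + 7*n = n*(n + 7)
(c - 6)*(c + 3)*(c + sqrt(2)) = c^3 - 3*c^2 + sqrt(2)*c^2 - 18*c - 3*sqrt(2)*c - 18*sqrt(2)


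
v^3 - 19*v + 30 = (v - 3)*(v - 2)*(v + 5)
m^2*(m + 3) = m^3 + 3*m^2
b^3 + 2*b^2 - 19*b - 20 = (b - 4)*(b + 1)*(b + 5)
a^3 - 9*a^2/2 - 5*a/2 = a*(a - 5)*(a + 1/2)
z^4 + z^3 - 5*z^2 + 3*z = z*(z - 1)^2*(z + 3)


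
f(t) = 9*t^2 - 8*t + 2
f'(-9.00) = -170.00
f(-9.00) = 803.00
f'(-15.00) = -278.00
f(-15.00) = 2147.00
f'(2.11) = 29.98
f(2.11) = 25.19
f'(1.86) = 25.48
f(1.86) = 18.26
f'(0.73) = 5.14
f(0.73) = 0.96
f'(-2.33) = -49.94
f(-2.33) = 69.50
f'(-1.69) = -38.42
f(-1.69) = 41.22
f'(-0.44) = -15.92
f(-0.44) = 7.26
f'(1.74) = 23.32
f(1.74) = 15.33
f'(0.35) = -1.70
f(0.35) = 0.30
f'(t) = 18*t - 8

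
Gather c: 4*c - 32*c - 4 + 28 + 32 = 56 - 28*c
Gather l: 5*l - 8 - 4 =5*l - 12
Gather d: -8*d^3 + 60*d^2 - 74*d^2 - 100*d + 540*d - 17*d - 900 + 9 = -8*d^3 - 14*d^2 + 423*d - 891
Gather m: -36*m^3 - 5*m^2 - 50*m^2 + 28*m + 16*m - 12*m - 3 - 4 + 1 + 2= -36*m^3 - 55*m^2 + 32*m - 4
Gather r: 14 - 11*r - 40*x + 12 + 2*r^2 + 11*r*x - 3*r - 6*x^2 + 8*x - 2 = 2*r^2 + r*(11*x - 14) - 6*x^2 - 32*x + 24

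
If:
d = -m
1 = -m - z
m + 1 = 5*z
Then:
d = 1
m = -1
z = 0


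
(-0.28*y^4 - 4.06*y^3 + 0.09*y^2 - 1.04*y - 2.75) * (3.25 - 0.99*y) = 0.2772*y^5 + 3.1094*y^4 - 13.2841*y^3 + 1.3221*y^2 - 0.6575*y - 8.9375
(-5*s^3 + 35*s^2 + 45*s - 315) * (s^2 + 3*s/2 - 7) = -5*s^5 + 55*s^4/2 + 265*s^3/2 - 985*s^2/2 - 1575*s/2 + 2205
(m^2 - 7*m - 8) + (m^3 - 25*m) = m^3 + m^2 - 32*m - 8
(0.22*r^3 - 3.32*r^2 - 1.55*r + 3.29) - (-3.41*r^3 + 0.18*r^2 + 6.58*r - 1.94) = 3.63*r^3 - 3.5*r^2 - 8.13*r + 5.23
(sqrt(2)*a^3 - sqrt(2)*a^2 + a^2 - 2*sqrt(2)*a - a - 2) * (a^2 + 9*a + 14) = sqrt(2)*a^5 + a^4 + 8*sqrt(2)*a^4 + 3*sqrt(2)*a^3 + 8*a^3 - 32*sqrt(2)*a^2 + 3*a^2 - 28*sqrt(2)*a - 32*a - 28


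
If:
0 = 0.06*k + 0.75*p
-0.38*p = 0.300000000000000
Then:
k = 9.87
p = -0.79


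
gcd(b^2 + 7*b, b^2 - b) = b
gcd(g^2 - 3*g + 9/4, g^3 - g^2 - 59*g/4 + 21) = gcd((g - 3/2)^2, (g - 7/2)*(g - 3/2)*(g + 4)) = g - 3/2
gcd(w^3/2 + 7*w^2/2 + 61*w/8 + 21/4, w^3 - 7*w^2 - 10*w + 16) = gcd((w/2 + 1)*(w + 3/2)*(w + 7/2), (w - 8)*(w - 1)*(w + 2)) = w + 2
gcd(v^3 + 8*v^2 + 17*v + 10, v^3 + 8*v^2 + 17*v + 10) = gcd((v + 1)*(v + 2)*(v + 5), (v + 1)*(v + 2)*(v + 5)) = v^3 + 8*v^2 + 17*v + 10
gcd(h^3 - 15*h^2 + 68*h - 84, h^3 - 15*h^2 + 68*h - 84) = h^3 - 15*h^2 + 68*h - 84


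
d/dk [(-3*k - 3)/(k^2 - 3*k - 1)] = 3*(k^2 + 2*k - 2)/(k^4 - 6*k^3 + 7*k^2 + 6*k + 1)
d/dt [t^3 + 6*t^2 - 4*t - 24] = 3*t^2 + 12*t - 4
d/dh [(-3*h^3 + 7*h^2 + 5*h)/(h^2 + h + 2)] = (-3*h^4 - 6*h^3 - 16*h^2 + 28*h + 10)/(h^4 + 2*h^3 + 5*h^2 + 4*h + 4)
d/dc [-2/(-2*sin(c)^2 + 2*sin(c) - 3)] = 4*(-sin(2*c) + cos(c))/(-2*sin(c) - cos(2*c) + 4)^2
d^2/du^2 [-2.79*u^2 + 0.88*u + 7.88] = -5.58000000000000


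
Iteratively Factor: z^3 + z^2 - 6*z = (z - 2)*(z^2 + 3*z) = z*(z - 2)*(z + 3)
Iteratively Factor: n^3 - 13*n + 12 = (n + 4)*(n^2 - 4*n + 3) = (n - 1)*(n + 4)*(n - 3)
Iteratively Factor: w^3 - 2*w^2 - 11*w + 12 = (w - 4)*(w^2 + 2*w - 3) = (w - 4)*(w - 1)*(w + 3)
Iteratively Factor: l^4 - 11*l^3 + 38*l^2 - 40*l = (l - 2)*(l^3 - 9*l^2 + 20*l) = (l - 4)*(l - 2)*(l^2 - 5*l) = (l - 5)*(l - 4)*(l - 2)*(l)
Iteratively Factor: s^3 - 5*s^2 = (s)*(s^2 - 5*s) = s*(s - 5)*(s)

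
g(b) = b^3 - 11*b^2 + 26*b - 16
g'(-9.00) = 467.00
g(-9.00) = -1870.00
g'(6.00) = 2.00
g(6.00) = -40.00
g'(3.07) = -13.27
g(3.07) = -10.92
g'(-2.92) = 115.82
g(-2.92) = -210.61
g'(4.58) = -11.83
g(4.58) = -31.59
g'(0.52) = 15.37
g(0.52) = -5.31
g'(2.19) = -7.79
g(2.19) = -1.31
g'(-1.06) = 52.69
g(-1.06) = -57.11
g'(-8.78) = 450.43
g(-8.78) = -1769.09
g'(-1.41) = 62.98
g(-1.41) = -77.33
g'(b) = 3*b^2 - 22*b + 26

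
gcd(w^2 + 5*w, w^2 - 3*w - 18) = 1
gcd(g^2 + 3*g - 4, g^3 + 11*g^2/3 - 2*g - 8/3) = g^2 + 3*g - 4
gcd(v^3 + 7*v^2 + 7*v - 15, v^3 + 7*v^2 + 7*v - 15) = v^3 + 7*v^2 + 7*v - 15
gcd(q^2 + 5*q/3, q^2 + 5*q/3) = q^2 + 5*q/3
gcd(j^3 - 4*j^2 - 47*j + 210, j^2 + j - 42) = j^2 + j - 42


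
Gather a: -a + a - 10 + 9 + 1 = 0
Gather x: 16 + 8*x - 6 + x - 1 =9*x + 9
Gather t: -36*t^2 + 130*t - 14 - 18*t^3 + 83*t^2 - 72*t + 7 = -18*t^3 + 47*t^2 + 58*t - 7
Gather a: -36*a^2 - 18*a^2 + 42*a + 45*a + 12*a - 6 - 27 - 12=-54*a^2 + 99*a - 45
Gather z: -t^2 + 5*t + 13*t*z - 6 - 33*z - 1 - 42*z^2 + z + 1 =-t^2 + 5*t - 42*z^2 + z*(13*t - 32) - 6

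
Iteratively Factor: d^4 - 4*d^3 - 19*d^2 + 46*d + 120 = (d - 4)*(d^3 - 19*d - 30) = (d - 4)*(d + 3)*(d^2 - 3*d - 10) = (d - 5)*(d - 4)*(d + 3)*(d + 2)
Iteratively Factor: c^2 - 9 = (c + 3)*(c - 3)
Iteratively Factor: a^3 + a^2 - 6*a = (a + 3)*(a^2 - 2*a) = a*(a + 3)*(a - 2)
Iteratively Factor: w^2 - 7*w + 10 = (w - 2)*(w - 5)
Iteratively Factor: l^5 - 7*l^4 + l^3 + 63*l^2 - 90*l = (l - 3)*(l^4 - 4*l^3 - 11*l^2 + 30*l) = l*(l - 3)*(l^3 - 4*l^2 - 11*l + 30) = l*(l - 3)*(l + 3)*(l^2 - 7*l + 10) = l*(l - 5)*(l - 3)*(l + 3)*(l - 2)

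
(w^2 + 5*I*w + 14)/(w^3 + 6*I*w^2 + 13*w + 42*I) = (w - 2*I)/(w^2 - I*w + 6)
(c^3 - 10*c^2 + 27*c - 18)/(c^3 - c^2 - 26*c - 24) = (c^2 - 4*c + 3)/(c^2 + 5*c + 4)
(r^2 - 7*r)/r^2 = (r - 7)/r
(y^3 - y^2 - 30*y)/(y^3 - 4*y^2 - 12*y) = (y + 5)/(y + 2)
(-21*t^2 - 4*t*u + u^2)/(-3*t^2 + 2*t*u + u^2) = (7*t - u)/(t - u)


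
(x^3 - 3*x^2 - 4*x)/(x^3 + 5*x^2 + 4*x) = (x - 4)/(x + 4)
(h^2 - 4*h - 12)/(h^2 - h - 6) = (h - 6)/(h - 3)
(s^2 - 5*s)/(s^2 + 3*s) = (s - 5)/(s + 3)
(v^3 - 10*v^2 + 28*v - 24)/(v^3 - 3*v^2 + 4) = (v - 6)/(v + 1)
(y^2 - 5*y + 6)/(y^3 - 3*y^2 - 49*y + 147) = (y - 2)/(y^2 - 49)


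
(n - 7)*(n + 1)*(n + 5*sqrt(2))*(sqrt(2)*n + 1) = sqrt(2)*n^4 - 6*sqrt(2)*n^3 + 11*n^3 - 66*n^2 - 2*sqrt(2)*n^2 - 77*n - 30*sqrt(2)*n - 35*sqrt(2)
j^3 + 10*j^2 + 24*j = j*(j + 4)*(j + 6)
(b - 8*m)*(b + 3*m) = b^2 - 5*b*m - 24*m^2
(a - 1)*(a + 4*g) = a^2 + 4*a*g - a - 4*g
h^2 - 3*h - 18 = (h - 6)*(h + 3)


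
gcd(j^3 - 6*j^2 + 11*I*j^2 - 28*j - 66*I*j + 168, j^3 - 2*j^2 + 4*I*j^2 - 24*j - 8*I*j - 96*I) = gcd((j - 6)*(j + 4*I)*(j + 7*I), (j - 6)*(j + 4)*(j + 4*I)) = j^2 + j*(-6 + 4*I) - 24*I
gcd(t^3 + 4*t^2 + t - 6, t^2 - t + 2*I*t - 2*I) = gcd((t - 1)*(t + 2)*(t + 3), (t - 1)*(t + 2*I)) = t - 1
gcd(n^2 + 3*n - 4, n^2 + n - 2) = n - 1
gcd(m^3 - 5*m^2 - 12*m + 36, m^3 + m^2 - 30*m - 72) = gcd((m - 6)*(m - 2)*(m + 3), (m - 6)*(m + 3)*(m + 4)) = m^2 - 3*m - 18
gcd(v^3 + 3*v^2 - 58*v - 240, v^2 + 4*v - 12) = v + 6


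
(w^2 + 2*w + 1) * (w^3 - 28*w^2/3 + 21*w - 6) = w^5 - 22*w^4/3 + 10*w^3/3 + 80*w^2/3 + 9*w - 6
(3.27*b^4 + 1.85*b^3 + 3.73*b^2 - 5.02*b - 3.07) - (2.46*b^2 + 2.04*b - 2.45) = 3.27*b^4 + 1.85*b^3 + 1.27*b^2 - 7.06*b - 0.62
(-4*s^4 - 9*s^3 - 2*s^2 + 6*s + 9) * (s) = -4*s^5 - 9*s^4 - 2*s^3 + 6*s^2 + 9*s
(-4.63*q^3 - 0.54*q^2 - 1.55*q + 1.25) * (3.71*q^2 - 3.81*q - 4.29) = -17.1773*q^5 + 15.6369*q^4 + 16.1696*q^3 + 12.8596*q^2 + 1.887*q - 5.3625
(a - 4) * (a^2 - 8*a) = a^3 - 12*a^2 + 32*a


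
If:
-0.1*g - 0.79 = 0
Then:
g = -7.90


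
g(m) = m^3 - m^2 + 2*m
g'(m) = 3*m^2 - 2*m + 2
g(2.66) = 17.07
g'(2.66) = 17.91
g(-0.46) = -1.23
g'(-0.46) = 3.55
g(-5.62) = -220.33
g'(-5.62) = 107.99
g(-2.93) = -39.60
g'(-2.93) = 33.61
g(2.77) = 19.12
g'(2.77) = 19.48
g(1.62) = 4.87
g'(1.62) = 6.63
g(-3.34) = -55.10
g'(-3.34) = 42.15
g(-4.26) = -103.98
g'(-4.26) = 64.96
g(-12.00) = -1896.00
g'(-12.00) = 458.00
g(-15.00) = -3630.00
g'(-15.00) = 707.00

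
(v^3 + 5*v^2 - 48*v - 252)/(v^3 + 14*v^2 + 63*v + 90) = (v^2 - v - 42)/(v^2 + 8*v + 15)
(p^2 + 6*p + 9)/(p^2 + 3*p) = (p + 3)/p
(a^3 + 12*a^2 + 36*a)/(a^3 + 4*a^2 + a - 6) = a*(a^2 + 12*a + 36)/(a^3 + 4*a^2 + a - 6)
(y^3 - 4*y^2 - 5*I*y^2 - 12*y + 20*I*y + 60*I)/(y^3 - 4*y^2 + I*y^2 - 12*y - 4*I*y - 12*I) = (y - 5*I)/(y + I)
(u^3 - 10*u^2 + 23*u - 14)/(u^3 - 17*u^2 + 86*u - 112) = (u - 1)/(u - 8)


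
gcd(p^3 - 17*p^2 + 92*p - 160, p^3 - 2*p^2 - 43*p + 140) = p^2 - 9*p + 20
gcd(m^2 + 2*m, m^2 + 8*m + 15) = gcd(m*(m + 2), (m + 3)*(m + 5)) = 1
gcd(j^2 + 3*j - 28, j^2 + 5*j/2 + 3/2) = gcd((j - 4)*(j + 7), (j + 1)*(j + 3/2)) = 1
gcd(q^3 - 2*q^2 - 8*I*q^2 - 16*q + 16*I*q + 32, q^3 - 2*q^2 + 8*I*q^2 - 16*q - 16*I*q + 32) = q - 2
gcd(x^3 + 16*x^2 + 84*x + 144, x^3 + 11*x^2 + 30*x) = x + 6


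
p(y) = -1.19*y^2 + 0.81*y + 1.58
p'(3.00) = -6.33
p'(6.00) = -13.47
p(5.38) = -28.51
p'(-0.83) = 2.79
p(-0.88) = -0.05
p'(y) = 0.81 - 2.38*y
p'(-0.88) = 2.90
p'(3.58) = -7.71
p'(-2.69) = 7.21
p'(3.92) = -8.52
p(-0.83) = 0.09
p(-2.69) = -9.21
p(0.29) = 1.71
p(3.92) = -13.53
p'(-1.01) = 3.21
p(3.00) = -6.70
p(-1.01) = -0.45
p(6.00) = -36.40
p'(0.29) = 0.12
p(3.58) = -10.77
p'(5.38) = -11.99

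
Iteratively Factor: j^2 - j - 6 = (j - 3)*(j + 2)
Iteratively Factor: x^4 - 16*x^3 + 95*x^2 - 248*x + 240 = (x - 4)*(x^3 - 12*x^2 + 47*x - 60) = (x - 4)*(x - 3)*(x^2 - 9*x + 20) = (x - 5)*(x - 4)*(x - 3)*(x - 4)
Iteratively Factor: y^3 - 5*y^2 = (y)*(y^2 - 5*y) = y*(y - 5)*(y)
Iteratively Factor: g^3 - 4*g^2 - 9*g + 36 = (g + 3)*(g^2 - 7*g + 12) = (g - 4)*(g + 3)*(g - 3)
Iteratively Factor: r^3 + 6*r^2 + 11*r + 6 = (r + 2)*(r^2 + 4*r + 3) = (r + 1)*(r + 2)*(r + 3)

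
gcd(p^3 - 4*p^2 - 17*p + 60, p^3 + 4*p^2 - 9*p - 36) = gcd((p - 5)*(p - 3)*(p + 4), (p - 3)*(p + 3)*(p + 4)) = p^2 + p - 12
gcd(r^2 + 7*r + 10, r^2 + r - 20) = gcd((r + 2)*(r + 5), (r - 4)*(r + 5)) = r + 5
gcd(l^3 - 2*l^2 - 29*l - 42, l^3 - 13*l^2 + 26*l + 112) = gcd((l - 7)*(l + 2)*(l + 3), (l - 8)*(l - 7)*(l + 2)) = l^2 - 5*l - 14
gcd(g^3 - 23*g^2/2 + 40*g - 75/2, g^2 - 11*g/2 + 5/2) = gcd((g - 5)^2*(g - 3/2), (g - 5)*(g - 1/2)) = g - 5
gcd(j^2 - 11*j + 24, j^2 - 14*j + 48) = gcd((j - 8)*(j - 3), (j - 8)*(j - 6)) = j - 8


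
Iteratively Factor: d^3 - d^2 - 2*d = (d)*(d^2 - d - 2) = d*(d - 2)*(d + 1)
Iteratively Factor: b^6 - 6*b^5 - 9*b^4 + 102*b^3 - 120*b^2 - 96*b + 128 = (b - 1)*(b^5 - 5*b^4 - 14*b^3 + 88*b^2 - 32*b - 128) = (b - 4)*(b - 1)*(b^4 - b^3 - 18*b^2 + 16*b + 32) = (b - 4)^2*(b - 1)*(b^3 + 3*b^2 - 6*b - 8) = (b - 4)^2*(b - 1)*(b + 1)*(b^2 + 2*b - 8) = (b - 4)^2*(b - 1)*(b + 1)*(b + 4)*(b - 2)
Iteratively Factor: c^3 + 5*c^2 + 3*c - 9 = (c + 3)*(c^2 + 2*c - 3) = (c - 1)*(c + 3)*(c + 3)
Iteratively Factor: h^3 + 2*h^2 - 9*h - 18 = (h + 2)*(h^2 - 9) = (h - 3)*(h + 2)*(h + 3)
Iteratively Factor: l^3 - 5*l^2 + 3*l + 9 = (l - 3)*(l^2 - 2*l - 3) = (l - 3)*(l + 1)*(l - 3)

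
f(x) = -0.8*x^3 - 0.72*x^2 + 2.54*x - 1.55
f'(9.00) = -204.82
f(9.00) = -620.21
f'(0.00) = 2.54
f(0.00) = -1.55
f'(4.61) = -55.10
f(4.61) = -83.52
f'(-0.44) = 2.71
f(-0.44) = -2.74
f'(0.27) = 1.98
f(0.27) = -0.93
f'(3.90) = -39.58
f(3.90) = -50.05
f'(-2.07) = -4.76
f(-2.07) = -2.80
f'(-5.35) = -58.45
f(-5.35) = 86.76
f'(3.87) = -38.98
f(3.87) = -48.87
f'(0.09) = 2.39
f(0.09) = -1.33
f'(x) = -2.4*x^2 - 1.44*x + 2.54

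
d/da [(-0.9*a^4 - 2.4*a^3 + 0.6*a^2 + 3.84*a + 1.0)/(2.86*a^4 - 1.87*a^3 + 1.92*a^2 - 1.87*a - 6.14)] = (8.547*a^6 - 6.888*a^5 - 31.3842*a^4 + 34.0016*a^3 + 41.3232*a^2 - 11.208*a - 21.7076)/(8.1796*a^8 - 10.6964*a^7 + 14.4793*a^6 - 17.8772*a^5 - 24.4406*a^4 + 15.7828*a^3 - 20.0807*a^2 + 22.9636*a + 37.6996)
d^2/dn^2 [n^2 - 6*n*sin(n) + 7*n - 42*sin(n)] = 6*n*sin(n) + 42*sin(n) - 12*cos(n) + 2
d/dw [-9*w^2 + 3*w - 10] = 3 - 18*w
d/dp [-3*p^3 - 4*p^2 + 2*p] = -9*p^2 - 8*p + 2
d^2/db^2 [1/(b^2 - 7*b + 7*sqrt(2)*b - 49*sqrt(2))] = 2*(-b^2 - 7*sqrt(2)*b + 7*b + (2*b - 7 + 7*sqrt(2))^2 + 49*sqrt(2))/(b^2 - 7*b + 7*sqrt(2)*b - 49*sqrt(2))^3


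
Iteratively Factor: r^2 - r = (r - 1)*(r)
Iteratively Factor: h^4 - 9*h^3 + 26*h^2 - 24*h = (h - 2)*(h^3 - 7*h^2 + 12*h) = (h - 4)*(h - 2)*(h^2 - 3*h) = h*(h - 4)*(h - 2)*(h - 3)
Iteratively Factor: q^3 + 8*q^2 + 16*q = (q + 4)*(q^2 + 4*q) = (q + 4)^2*(q)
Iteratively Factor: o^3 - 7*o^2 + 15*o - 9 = (o - 3)*(o^2 - 4*o + 3) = (o - 3)^2*(o - 1)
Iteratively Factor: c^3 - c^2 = (c - 1)*(c^2) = c*(c - 1)*(c)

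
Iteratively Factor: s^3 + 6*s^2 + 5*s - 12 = (s + 4)*(s^2 + 2*s - 3) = (s - 1)*(s + 4)*(s + 3)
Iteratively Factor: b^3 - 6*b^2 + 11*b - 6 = (b - 2)*(b^2 - 4*b + 3) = (b - 3)*(b - 2)*(b - 1)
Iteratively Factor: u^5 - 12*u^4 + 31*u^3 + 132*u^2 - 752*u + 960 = (u - 4)*(u^4 - 8*u^3 - u^2 + 128*u - 240) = (u - 5)*(u - 4)*(u^3 - 3*u^2 - 16*u + 48) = (u - 5)*(u - 4)^2*(u^2 + u - 12) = (u - 5)*(u - 4)^2*(u - 3)*(u + 4)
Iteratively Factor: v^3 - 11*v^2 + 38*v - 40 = (v - 2)*(v^2 - 9*v + 20) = (v - 5)*(v - 2)*(v - 4)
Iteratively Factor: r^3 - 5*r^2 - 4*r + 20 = (r + 2)*(r^2 - 7*r + 10) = (r - 5)*(r + 2)*(r - 2)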